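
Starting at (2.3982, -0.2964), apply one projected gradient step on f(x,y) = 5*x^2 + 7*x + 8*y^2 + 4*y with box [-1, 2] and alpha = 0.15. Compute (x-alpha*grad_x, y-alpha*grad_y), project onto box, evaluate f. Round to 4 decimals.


Step 1: Compute gradient at (2.3982, -0.2964).
grad_x = 2*5*2.3982 + 7 = 30.982
grad_y = 2*8*-0.2964 + 4 = -0.7424
Step 2: Gradient step.
x_raw = 2.3982 - 0.15*30.982 = -2.2491
y_raw = -0.2964 - 0.15*-0.7424 = -0.185
Step 3: Project onto [-1, 2].
x_proj = clip(-2.2491) = -1.0
y_proj = clip(-0.185) = -0.185
Step 4: Evaluate f.
f(-1.0, -0.185) = -2.4662


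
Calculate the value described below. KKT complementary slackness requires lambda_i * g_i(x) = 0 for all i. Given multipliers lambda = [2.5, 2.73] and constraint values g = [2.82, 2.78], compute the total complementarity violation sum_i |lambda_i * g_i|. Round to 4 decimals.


KKT complementary slackness check:
lambda_1 * g_1 = 2.5 * 2.82 = 7.05
lambda_2 * g_2 = 2.73 * 2.78 = 7.5894
Total violation = 7.05 + 7.5894 = 14.6394


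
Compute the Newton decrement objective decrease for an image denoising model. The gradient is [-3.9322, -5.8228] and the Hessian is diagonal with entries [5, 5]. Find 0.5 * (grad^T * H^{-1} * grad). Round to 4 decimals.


Step 1: H is diagonal, so H^(-1) * g = [-0.7864, -1.1646].
Step 2: g^T H^(-1) g = sum_i g_i^2 / H_ii
  = (-3.9322)^2/5 + (-5.8228)^2/5
  = 3.0924 + 6.781 = 9.8734
Step 3: Objective decrease = 0.5 * g^T H^(-1) g = 4.9367


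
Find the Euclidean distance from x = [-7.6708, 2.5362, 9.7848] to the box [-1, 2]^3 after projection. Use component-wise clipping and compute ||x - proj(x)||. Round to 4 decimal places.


Project each component onto [-1, 2].
clip(-7.6708) = -1.0, clip(2.5362) = 2.0, clip(9.7848) = 2.0
Projection = [-1.0, 2.0, 2.0]
Squared diffs: [44.4996, 0.2875, 60.6031]
Distance = sqrt(105.3902) = 10.266


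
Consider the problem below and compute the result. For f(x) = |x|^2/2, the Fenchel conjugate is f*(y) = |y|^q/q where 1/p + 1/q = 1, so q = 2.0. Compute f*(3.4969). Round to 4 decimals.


The conjugate exponent q satisfies 1/p + 1/q = 1.
p = 2, so q = 2/(2 - 1) = 2.0
|y|^q = 3.4969^2.0 = 12.2283
f*(3.4969) = 12.2283 / 2.0 = 6.1142


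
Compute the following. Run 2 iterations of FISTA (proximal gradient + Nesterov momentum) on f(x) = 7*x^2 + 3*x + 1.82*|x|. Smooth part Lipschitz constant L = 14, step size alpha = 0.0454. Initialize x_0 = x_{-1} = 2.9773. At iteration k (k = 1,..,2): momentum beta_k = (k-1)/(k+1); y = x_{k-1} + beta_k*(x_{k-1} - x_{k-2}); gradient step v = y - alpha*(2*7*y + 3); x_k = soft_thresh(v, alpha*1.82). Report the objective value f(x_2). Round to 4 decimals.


FISTA on f(x) = 7*x^2 + 3*x + 1.82*|x|
L = 14, alpha = 0.0454
Iteration 1: beta = 0.0, y = 2.9773 + 0.0*(2.9773 - 2.9773) = 2.9773
  grad(y) = 44.6822, v = y - alpha*grad = 0.9487
  prox(v) = soft_thresh(0.9487, 0.0826) = 0.8661
Iteration 2: beta = 0.3333, y = 0.8661 + 0.3333*(0.8661 - 2.9773) = 0.1624
  grad(y) = 5.2731, v = y - alpha*grad = -0.077
  prox(v) = soft_thresh(-0.077, 0.0826) = 0.0
f(x_2) = 7*0.0^2 + 3*0.0 + 1.82*|0.0| = 0.0


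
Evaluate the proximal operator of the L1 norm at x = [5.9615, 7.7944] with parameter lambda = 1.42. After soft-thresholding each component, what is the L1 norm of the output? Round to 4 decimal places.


Soft-thresholding with lambda = 1.42:
prox(5.9615) = sign(5.9615)*max(|5.9615| - 1.42, 0) = 4.5415
prox(7.7944) = sign(7.7944)*max(|7.7944| - 1.42, 0) = 6.3744
prox(x) = [4.5415, 6.3744]
||prox(x)||_1 = 4.5415 + 6.3744 = 10.9159


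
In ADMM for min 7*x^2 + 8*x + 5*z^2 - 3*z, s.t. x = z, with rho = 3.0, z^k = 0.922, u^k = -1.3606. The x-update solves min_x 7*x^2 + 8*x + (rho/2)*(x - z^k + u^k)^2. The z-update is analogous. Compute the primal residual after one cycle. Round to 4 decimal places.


ADMM iteration with rho = 3.0, z^k = 0.922, u^k = -1.3606
Step 1: x-update.
Minimize 7*x^2 + 8*x + (3.0/2)*(x - 0.922 - 1.3606)^2
FOC: (2*7 + 3.0)*x = -8 + 3.0*(0.922 + 1.3606)
x^{k+1} = -0.0678
Step 2: z-update.
Minimize 5*z^2 - 3*z + (3.0/2)*(-0.0678 - z - 1.3606)^2
FOC: (2*5 + 3.0)*z = 3 + 3.0*(-0.0678 - 1.3606)
z^{k+1} = -0.0989
Step 3: u-update.
u^{k+1} = -1.3606 - 0.0678 + 0.0989 = -1.3295
Step 4: Primal residual = |-0.0678 + 0.0989| = 0.0311


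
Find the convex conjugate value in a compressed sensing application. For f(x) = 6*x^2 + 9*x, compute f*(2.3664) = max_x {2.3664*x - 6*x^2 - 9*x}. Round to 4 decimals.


f*(y) = sup_x {y*x - a*x^2 - b*x} = sup_x {(y-b)*x - a*x^2}
FOC: (y - b) - 2a*x = 0 => x* = (y - b)/(2a)
x* = (2.3664 - 9)/(2*6) = -0.5528
f*(2.3664) = (y-b)^2/(4a) = (2.3664 - 9)^2/(4*6)
= 44.0046/24 = 1.8335


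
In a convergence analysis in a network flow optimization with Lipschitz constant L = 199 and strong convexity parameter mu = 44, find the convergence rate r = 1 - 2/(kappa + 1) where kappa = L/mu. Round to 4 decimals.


Step 1: Compute the condition number.
kappa = L/mu = 199/44 = 4.5227
Step 2: Compute the convergence rate.
r = 1 - 2/(kappa + 1) = 1 - 2*mu/(L + mu) = (L - mu)/(L + mu) = 155/243 = 0.6379


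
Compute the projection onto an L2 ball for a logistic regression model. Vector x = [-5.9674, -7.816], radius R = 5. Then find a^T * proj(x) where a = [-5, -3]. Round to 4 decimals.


Step 1: Compute ||x|| (intermediates to 6 decimals).
||x|| = sqrt((-5.9674)^2 + (-7.816)^2) = 9.833602
Step 2: Project.
Since ||x|| > R, scale = R/||x|| = 5/9.833602 = 0.508461, proj(x) = scale * x
proj(x) = [-3.03419, -3.974131]
Step 3: Dot product.
a^T * proj(x) = -5*(-3.03419) - 3*(-3.974131) = 27.0933


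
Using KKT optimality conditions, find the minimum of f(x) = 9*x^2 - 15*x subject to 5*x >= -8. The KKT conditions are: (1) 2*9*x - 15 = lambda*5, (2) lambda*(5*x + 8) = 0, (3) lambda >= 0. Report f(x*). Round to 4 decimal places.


Step 1: Try lambda = 0 (constraint inactive).
Stationarity: 2*9*x - 15 = 0
x* = 15/(2*9) = 5/6 = 0.8333 (rounded; the exact value 5/6 is used below)
Check constraint: 5*0.8333 = 4.1665 >= -8 -- satisfied.
Step 2: Compute optimal value.
f(x*) = 9*(5/6)^2 - 15*(5/6) = -6.25


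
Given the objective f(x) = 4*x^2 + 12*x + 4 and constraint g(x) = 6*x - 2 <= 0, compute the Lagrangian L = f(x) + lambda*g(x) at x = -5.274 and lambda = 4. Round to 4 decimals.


Step 1: Evaluate f(x).
f(-5.274) = 4*(-5.274)^2 + 12*(-5.274) + 4 = 51.9723
Step 2: Evaluate g(x).
g(-5.274) = 6*-5.274 - 2 = -33.644
Step 3: Compute Lagrangian.
L = 51.9723 + 4*-33.644 = -82.6037


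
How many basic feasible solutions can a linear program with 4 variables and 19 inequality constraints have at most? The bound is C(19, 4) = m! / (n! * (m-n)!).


Each vertex corresponds to some choice of n active constraints out of m, so the number of vertices is at most C(m, n) = m! / (n!(m-n)!).
m = 19, n = 4
Numerator: 19 * 18 * 17 * 16
Denominator: 4! = 24
C(19, 4) = 3876


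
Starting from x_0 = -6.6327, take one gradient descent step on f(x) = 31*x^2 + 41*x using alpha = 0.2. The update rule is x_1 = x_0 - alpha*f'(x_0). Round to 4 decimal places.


We compute the gradient at x_0 and apply the update.
f'(x) = 62*x + 41
f'(-6.6327) = 62*-6.6327 + 41 = -370.2274
x_1 = -6.6327 - 0.2*-370.2274 = 67.4128


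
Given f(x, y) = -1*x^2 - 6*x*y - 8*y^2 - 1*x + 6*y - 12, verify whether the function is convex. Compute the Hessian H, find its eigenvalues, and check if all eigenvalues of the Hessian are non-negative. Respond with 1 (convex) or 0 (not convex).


The Hessian of f(x,y) = -1*x^2 - 6*x*y - 8*y^2 - 1*x + 6*y - 12 is:
H = [[-2, -6], [-6, -16]]
Trace = -2 - 16 = -18
Determinant = -2*-16 - (-6)^2 = -4
Discriminant = (-18)^2 - 4*-4 = 340.0
Eigenvalues: lambda_1 = -18.2195, lambda_2 = 0.2195
The function is not convex.

0


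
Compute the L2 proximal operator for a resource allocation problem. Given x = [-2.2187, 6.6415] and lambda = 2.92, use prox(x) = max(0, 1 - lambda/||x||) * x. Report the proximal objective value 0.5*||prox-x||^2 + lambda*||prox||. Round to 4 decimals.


Step 1: Compute ||x||.
||x|| = 7.0023
Step 2: Compute scaling factor.
scale = max(0, 1 - 2.92/7.0023) = 0.583
Step 3: prox(x) = [-1.2935, 3.872]
||prox(x)|| = 4.0823
Step 4: Proximal objective.
0.5*||prox-x||^2 = 4.2632
lambda*||prox|| = 11.9203
Total = 16.1835


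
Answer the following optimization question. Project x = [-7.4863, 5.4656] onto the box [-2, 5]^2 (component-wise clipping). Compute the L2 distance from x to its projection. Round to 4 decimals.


Project each component onto [-2, 5].
clip(-7.4863) = -2.0, clip(5.4656) = 5.0
Projection = [-2.0, 5.0]
Squared diffs: [30.0995, 0.2168]
Distance = sqrt(30.3163) = 5.506


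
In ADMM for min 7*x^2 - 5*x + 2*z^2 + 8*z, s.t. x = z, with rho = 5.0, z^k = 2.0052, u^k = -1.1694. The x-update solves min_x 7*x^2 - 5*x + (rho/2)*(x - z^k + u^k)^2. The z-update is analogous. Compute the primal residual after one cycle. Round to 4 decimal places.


ADMM iteration with rho = 5.0, z^k = 2.0052, u^k = -1.1694
Step 1: x-update.
Minimize 7*x^2 - 5*x + (5.0/2)*(x - 2.0052 - 1.1694)^2
FOC: (2*7 + 5.0)*x = 5 + 5.0*(2.0052 + 1.1694)
x^{k+1} = 1.0986
Step 2: z-update.
Minimize 2*z^2 + 8*z + (5.0/2)*(1.0986 - z - 1.1694)^2
FOC: (2*2 + 5.0)*z = -8 + 5.0*(1.0986 - 1.1694)
z^{k+1} = -0.9282
Step 3: u-update.
u^{k+1} = -1.1694 + 1.0986 + 0.9282 = 0.8574
Step 4: Primal residual = |1.0986 + 0.9282| = 2.0268


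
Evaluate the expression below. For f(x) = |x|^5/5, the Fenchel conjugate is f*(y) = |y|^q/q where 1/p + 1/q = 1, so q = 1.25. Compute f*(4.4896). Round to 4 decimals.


The conjugate exponent q satisfies 1/p + 1/q = 1.
p = 5, so q = 5/(5 - 1) = 1.25
|y|^q = 4.4896^1.25 = 6.5352
f*(4.4896) = 6.5352 / 1.25 = 5.2282


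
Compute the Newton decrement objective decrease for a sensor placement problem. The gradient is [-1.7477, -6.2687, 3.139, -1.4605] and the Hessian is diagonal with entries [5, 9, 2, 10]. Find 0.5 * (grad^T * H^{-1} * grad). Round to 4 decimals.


Step 1: H is diagonal, so H^(-1) * g = [-0.3495, -0.6965, 1.5695, -0.1461].
Step 2: g^T H^(-1) g = sum_i g_i^2 / H_ii
  = (-1.7477)^2/5 + (-6.2687)^2/9 + (3.139)^2/2 + (-1.4605)^2/10
  = 0.6109 + 4.3663 + 4.9267 + 0.2133 = 10.1171
Step 3: Objective decrease = 0.5 * g^T H^(-1) g = 5.0586


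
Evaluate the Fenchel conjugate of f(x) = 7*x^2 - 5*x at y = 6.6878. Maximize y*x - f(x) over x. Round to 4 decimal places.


f*(y) = sup_x {y*x - a*x^2 - b*x} = sup_x {(y-b)*x - a*x^2}
FOC: (y - b) - 2a*x = 0 => x* = (y - b)/(2a)
x* = (6.6878 + 5)/(2*7) = 0.8348
f*(6.6878) = (y-b)^2/(4a) = (6.6878 + 5)^2/(4*7)
= 136.6047/28 = 4.8787


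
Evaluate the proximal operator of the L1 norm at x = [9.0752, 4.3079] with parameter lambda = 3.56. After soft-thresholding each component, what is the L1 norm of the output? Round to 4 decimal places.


Soft-thresholding with lambda = 3.56:
prox(9.0752) = sign(9.0752)*max(|9.0752| - 3.56, 0) = 5.5152
prox(4.3079) = sign(4.3079)*max(|4.3079| - 3.56, 0) = 0.7479
prox(x) = [5.5152, 0.7479]
||prox(x)||_1 = 5.5152 + 0.7479 = 6.2631


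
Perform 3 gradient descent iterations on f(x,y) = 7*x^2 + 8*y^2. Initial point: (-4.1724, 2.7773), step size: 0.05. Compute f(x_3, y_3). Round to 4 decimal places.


Gradient descent on f(x,y) = 7*x^2 + 8*y^2.
Starting point: (-4.1724, 2.7773), alpha = 0.05
Step 1: grad_x = 2*7*-4.1724 = -58.4136, grad_y = 2*8*2.7773 = 44.4368
  x_1 = -4.1724 - 0.05*-58.4136 = -1.2517
  y_1 = 2.7773 - 0.05*44.4368 = 0.5555
Step 2: grad_x = 2*7*-1.2517 = -17.5241, grad_y = 2*8*0.5555 = 8.8874
  x_2 = -1.2517 - 0.05*-17.5241 = -0.3755
  y_2 = 0.5555 - 0.05*8.8874 = 0.1111
Step 3: grad_x = 2*7*-0.3755 = -5.2572, grad_y = 2*8*0.1111 = 1.7775
  x_3 = -0.3755 - 0.05*-5.2572 = -0.1127
  y_3 = 0.1111 - 0.05*1.7775 = 0.0222
f(-0.1127, 0.0222) = 7*(-0.1127)^2 + 8*0.0222^2 = 0.0928


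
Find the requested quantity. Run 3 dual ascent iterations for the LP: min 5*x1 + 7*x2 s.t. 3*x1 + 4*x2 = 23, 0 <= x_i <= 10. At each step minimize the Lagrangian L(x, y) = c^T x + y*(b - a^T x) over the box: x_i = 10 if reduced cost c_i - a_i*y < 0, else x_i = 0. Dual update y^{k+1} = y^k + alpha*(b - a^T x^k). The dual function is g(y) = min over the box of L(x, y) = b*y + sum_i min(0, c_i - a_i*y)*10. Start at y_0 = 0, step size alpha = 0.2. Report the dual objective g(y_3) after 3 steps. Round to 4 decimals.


Dual ascent for LP: min 5*x1 + 7*x2, 3*x1 + 4*x2 = 23, 0 <= x_i <= 10
Step 1: y^k = 0.0, reduced costs: (5.0, 7.0)
  x^k = (0.0, 0.0), subgradient = b - a^T x = 23.0
  y^{k+1} = 0.0 + 0.2*23.0 = 4.6
Step 2: y^k = 4.6, reduced costs: (-8.8, -11.4)
  x^k = (10.0, 10.0), subgradient = b - a^T x = -47.0
  y^{k+1} = 4.6 + 0.2*-47.0 = -4.8
Step 3: y^k = -4.8, reduced costs: (19.4, 26.2)
  x^k = (0.0, 0.0), subgradient = b - a^T x = 23.0
  y^{k+1} = -4.8 + 0.2*23.0 = -0.2
Dual objective at y_3 = -0.2: reduced costs (5.6, 7.8), box minimizer x = (0.0, 0.0)
g(y_3) = b*y + (c1 - a1*y)*x1 + (c2 - a2*y)*x2 = 23*(-0.2) + 5.6*0.0 + 7.8*0.0 = -4.6 + 0.0 + 0.0 = -4.6


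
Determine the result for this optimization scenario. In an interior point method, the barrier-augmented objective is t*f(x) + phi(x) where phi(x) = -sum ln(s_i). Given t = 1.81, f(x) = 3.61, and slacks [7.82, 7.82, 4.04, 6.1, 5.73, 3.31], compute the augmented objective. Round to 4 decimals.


Step 1: Compute log-barrier.
ln values: [2.0567, 2.0567, 1.3962, 1.8083, 1.7457, 1.1969]
phi = -(2.0567 + 2.0567 + 1.3962 + 1.8083 + 1.7457 + 1.1969) = -10.2606
Step 2: Compute augmented objective.
t*f(x) = 1.81*3.61 = 6.5341
Total = 6.5341 - 10.2606 = -3.7265


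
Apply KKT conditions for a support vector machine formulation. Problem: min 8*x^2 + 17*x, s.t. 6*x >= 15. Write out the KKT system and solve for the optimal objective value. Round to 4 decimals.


Step 1: Try lambda = 0 (constraint inactive).
x_unc = -17/(2*8) = -1.0625
Check: 6*-1.0625 = -6.375 < 15 -- violated!
Step 2: Constraint must be active: 6*x = 15
x* = 15/6 = 2.5
lambda = (2*8*2.5 + 17)/6 = 9.5
Step 3: Compute optimal value.
f(x*) = 8*2.5^2 + 17*2.5 = 92.5


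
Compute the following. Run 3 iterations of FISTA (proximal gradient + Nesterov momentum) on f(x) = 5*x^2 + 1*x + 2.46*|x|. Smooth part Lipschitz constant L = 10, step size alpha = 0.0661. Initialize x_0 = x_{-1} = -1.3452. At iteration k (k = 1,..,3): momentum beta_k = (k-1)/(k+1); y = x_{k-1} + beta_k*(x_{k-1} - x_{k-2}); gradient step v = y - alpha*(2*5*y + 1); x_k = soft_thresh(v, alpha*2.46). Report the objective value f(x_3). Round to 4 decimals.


FISTA on f(x) = 5*x^2 + 1*x + 2.46*|x|
L = 10, alpha = 0.0661
Iteration 1: beta = 0.0, y = -1.3452 + 0.0*(-1.3452 + 1.3452) = -1.3452
  grad(y) = -12.452, v = y - alpha*grad = -0.5221
  prox(v) = soft_thresh(-0.5221, 0.1626) = -0.3595
Iteration 2: beta = 0.3333, y = -0.3595 + 0.3333*(-0.3595 + 1.3452) = -0.031
  grad(y) = 0.6904, v = y - alpha*grad = -0.0766
  prox(v) = soft_thresh(-0.0766, 0.1626) = 0.0
Iteration 3: beta = 0.5, y = 0.0 + 0.5*(0.0 + 0.3595) = 0.1798
  grad(y) = 2.7976, v = y - alpha*grad = -0.0052
  prox(v) = soft_thresh(-0.0052, 0.1626) = 0.0
f(x_3) = 5*0.0^2 + 1*0.0 + 2.46*|0.0| = 0.0


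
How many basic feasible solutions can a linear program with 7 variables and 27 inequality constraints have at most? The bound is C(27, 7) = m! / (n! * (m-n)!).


Each vertex corresponds to some choice of n active constraints out of m, so the number of vertices is at most C(m, n) = m! / (n!(m-n)!).
m = 27, n = 7
Numerator: 27 * 26 * 25 * 24 * 23 * 22 * 21
Denominator: 7! = 5040
C(27, 7) = 888030


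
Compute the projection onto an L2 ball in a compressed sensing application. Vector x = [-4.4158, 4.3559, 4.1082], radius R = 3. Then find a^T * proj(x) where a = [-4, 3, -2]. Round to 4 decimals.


Step 1: Compute ||x|| (intermediates to 6 decimals).
||x|| = sqrt((-4.4158)^2 + 4.3559^2 + 4.1082^2) = 7.439789
Step 2: Project.
Since ||x|| > R, scale = R/||x|| = 3/7.439789 = 0.403237, proj(x) = scale * x
proj(x) = [-1.780614, 1.75646, 1.656578]
Step 3: Dot product.
a^T * proj(x) = -4*(-1.780614) + 3*1.75646 - 2*1.656578 = 9.0787


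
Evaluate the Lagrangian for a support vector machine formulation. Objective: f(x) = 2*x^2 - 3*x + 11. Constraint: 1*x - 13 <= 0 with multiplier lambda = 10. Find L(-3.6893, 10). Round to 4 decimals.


Step 1: Evaluate f(x).
f(-3.6893) = 2*(-3.6893)^2 - 3*(-3.6893) + 11 = 49.2898
Step 2: Evaluate g(x).
g(-3.6893) = 1*-3.6893 - 13 = -16.6893
Step 3: Compute Lagrangian.
L = 49.2898 + 10*-16.6893 = -117.6032


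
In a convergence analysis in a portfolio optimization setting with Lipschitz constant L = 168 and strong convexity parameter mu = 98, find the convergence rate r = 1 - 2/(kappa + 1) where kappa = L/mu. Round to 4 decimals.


Step 1: Compute the condition number.
kappa = L/mu = 168/98 = 1.7143
Step 2: Compute the convergence rate.
r = 1 - 2/(kappa + 1) = 1 - 2*mu/(L + mu) = (L - mu)/(L + mu) = 70/266 = 0.2632


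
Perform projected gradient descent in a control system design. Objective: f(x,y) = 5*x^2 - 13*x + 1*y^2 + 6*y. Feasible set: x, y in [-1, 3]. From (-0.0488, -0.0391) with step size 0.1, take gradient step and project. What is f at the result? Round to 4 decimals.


Step 1: Compute gradient at (-0.0488, -0.0391).
grad_x = 2*5*-0.0488 - 13 = -13.488
grad_y = 2*1*-0.0391 + 6 = 5.9218
Step 2: Gradient step.
x_raw = -0.0488 - 0.1*-13.488 = 1.3
y_raw = -0.0391 - 0.1*5.9218 = -0.6313
Step 3: Project onto [-1, 3].
x_proj = clip(1.3) = 1.3
y_proj = clip(-0.6313) = -0.6313
Step 4: Evaluate f.
f(1.3, -0.6313) = -11.8392


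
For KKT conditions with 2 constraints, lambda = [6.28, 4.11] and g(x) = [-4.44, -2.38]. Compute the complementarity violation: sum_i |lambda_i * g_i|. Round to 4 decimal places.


KKT complementary slackness check:
lambda_1 * g_1 = 6.28 * -4.44 = -27.8832
lambda_2 * g_2 = 4.11 * -2.38 = -9.7818
Total violation = 27.8832 + 9.7818 = 37.665


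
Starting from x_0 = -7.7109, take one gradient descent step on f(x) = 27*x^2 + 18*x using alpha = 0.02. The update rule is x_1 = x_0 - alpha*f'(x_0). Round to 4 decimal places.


We compute the gradient at x_0 and apply the update.
f'(x) = 54*x + 18
f'(-7.7109) = 54*-7.7109 + 18 = -398.3886
x_1 = -7.7109 - 0.02*-398.3886 = 0.2569


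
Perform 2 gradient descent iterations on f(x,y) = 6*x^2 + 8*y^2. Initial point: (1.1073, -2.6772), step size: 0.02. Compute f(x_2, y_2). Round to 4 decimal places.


Gradient descent on f(x,y) = 6*x^2 + 8*y^2.
Starting point: (1.1073, -2.6772), alpha = 0.02
Step 1: grad_x = 2*6*1.1073 = 13.2876, grad_y = 2*8*-2.6772 = -42.8352
  x_1 = 1.1073 - 0.02*13.2876 = 0.8415
  y_1 = -2.6772 - 0.02*-42.8352 = -1.8205
Step 2: grad_x = 2*6*0.8415 = 10.0986, grad_y = 2*8*-1.8205 = -29.1279
  x_2 = 0.8415 - 0.02*10.0986 = 0.6396
  y_2 = -1.8205 - 0.02*-29.1279 = -1.2379
f(0.6396, -1.2379) = 6*0.6396^2 + 8*(-1.2379)^2 = 14.7143


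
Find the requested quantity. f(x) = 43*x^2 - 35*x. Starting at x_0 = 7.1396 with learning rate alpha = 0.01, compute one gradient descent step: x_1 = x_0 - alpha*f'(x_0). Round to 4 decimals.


We compute the gradient at x_0 and apply the update.
f'(x) = 86*x - 35
f'(7.1396) = 86*7.1396 - 35 = 579.0056
x_1 = 7.1396 - 0.01*579.0056 = 1.3495


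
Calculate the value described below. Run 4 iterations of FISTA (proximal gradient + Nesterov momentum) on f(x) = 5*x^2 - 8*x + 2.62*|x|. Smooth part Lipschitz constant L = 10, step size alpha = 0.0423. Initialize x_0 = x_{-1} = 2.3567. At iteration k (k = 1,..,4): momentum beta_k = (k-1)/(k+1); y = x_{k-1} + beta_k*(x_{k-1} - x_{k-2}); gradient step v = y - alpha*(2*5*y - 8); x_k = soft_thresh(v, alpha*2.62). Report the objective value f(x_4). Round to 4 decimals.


FISTA on f(x) = 5*x^2 - 8*x + 2.62*|x|
L = 10, alpha = 0.0423
Iteration 1: beta = 0.0, y = 2.3567 + 0.0*(2.3567 - 2.3567) = 2.3567
  grad(y) = 15.567, v = y - alpha*grad = 1.6982
  prox(v) = soft_thresh(1.6982, 0.1108) = 1.5874
Iteration 2: beta = 0.3333, y = 1.5874 + 0.3333*(1.5874 - 2.3567) = 1.331
  grad(y) = 5.3095, v = y - alpha*grad = 1.1064
  prox(v) = soft_thresh(1.1064, 0.1108) = 0.9955
Iteration 3: beta = 0.5, y = 0.9955 + 0.5*(0.9955 - 1.5874) = 0.6996
  grad(y) = -1.0039, v = y - alpha*grad = 0.7421
  prox(v) = soft_thresh(0.7421, 0.1108) = 0.6312
Iteration 4: beta = 0.6, y = 0.6312 + 0.6*(0.6312 - 0.9955) = 0.4127
  grad(y) = -3.8733, v = y - alpha*grad = 0.5765
  prox(v) = soft_thresh(0.5765, 0.1108) = 0.4657
f(x_4) = 5*0.4657^2 - 8*0.4657 + 2.62*|0.4657| = -1.4211


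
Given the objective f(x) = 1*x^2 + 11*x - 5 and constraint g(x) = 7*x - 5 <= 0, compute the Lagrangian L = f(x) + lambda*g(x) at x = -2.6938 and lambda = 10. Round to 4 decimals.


Step 1: Evaluate f(x).
f(-2.6938) = 1*(-2.6938)^2 + 11*(-2.6938) - 5 = -27.3752
Step 2: Evaluate g(x).
g(-2.6938) = 7*-2.6938 - 5 = -23.8566
Step 3: Compute Lagrangian.
L = -27.3752 + 10*-23.8566 = -265.9412


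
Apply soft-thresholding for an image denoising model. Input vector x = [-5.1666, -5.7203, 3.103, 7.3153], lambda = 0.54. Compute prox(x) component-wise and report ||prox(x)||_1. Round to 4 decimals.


Soft-thresholding with lambda = 0.54:
prox(-5.1666) = sign(-5.1666)*max(|-5.1666| - 0.54, 0) = -4.6266
prox(-5.7203) = sign(-5.7203)*max(|-5.7203| - 0.54, 0) = -5.1803
prox(3.103) = sign(3.103)*max(|3.103| - 0.54, 0) = 2.563
prox(7.3153) = sign(7.3153)*max(|7.3153| - 0.54, 0) = 6.7753
prox(x) = [-4.6266, -5.1803, 2.563, 6.7753]
||prox(x)||_1 = 4.6266 + 5.1803 + 2.563 + 6.7753 = 19.1452


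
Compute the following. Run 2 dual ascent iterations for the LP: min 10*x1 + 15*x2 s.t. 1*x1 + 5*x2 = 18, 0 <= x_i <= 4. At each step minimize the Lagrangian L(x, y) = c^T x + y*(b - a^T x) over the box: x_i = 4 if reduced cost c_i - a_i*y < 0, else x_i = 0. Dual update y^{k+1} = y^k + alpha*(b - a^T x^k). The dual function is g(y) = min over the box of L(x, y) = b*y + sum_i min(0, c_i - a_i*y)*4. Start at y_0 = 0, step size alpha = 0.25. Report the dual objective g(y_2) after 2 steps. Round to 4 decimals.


Dual ascent for LP: min 10*x1 + 15*x2, 1*x1 + 5*x2 = 18, 0 <= x_i <= 4
Step 1: y^k = 0.0, reduced costs: (10.0, 15.0)
  x^k = (0.0, 0.0), subgradient = b - a^T x = 18.0
  y^{k+1} = 0.0 + 0.25*18.0 = 4.5
Step 2: y^k = 4.5, reduced costs: (5.5, -7.5)
  x^k = (0.0, 4.0), subgradient = b - a^T x = -2.0
  y^{k+1} = 4.5 + 0.25*-2.0 = 4.0
Dual objective at y_2 = 4.0: reduced costs (6.0, -5.0), box minimizer x = (0.0, 4.0)
g(y_2) = b*y + (c1 - a1*y)*x1 + (c2 - a2*y)*x2 = 18*4.0 + 6.0*0.0 + (-5.0)*4.0 = 72.0 + 0.0 - 20.0 = 52.0


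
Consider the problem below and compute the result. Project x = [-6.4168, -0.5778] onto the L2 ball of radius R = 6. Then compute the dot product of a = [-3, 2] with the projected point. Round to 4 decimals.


Step 1: Compute ||x|| (intermediates to 6 decimals).
||x|| = sqrt((-6.4168)^2 + (-0.5778)^2) = 6.442761
Step 2: Project.
Since ||x|| > R, scale = R/||x|| = 6/6.442761 = 0.931278, proj(x) = scale * x
proj(x) = [-5.975825, -0.538092]
Step 3: Dot product.
a^T * proj(x) = -3*(-5.975825) + 2*(-0.538092) = 16.8513


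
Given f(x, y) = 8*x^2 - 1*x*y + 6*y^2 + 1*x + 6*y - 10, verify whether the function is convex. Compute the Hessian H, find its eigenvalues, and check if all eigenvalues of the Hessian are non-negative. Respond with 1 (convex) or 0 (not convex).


The Hessian of f(x,y) = 8*x^2 - 1*x*y + 6*y^2 + 1*x + 6*y - 10 is:
H = [[16, -1], [-1, 12]]
Trace = 16 + 12 = 28
Determinant = 16*12 - (-1)^2 = 191
Discriminant = (28)^2 - 4*191 = 20.0
Eigenvalues: lambda_1 = 11.7639, lambda_2 = 16.2361
The function is convex.

1


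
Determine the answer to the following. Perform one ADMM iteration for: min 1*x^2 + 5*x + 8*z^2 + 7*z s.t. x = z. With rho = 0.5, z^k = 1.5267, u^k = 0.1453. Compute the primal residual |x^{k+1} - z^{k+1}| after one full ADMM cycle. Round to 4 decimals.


ADMM iteration with rho = 0.5, z^k = 1.5267, u^k = 0.1453
Step 1: x-update.
Minimize 1*x^2 + 5*x + (0.5/2)*(x - 1.5267 + 0.1453)^2
FOC: (2*1 + 0.5)*x = -5 + 0.5*(1.5267 - 0.1453)
x^{k+1} = -1.7237
Step 2: z-update.
Minimize 8*z^2 + 7*z + (0.5/2)*(-1.7237 - z + 0.1453)^2
FOC: (2*8 + 0.5)*z = -7 + 0.5*(-1.7237 + 0.1453)
z^{k+1} = -0.4721
Step 3: u-update.
u^{k+1} = 0.1453 - 1.7237 + 0.4721 = -1.1063
Step 4: Primal residual = |-1.7237 + 0.4721| = 1.2516


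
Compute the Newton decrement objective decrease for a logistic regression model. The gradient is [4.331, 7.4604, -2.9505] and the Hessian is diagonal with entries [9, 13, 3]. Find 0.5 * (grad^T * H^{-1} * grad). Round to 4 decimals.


Step 1: H is diagonal, so H^(-1) * g = [0.4812, 0.5739, -0.9835].
Step 2: g^T H^(-1) g = sum_i g_i^2 / H_ii
  = (4.331)^2/9 + (7.4604)^2/13 + (-2.9505)^2/3
  = 2.0842 + 4.2814 + 2.9018 = 9.2673
Step 3: Objective decrease = 0.5 * g^T H^(-1) g = 4.6337


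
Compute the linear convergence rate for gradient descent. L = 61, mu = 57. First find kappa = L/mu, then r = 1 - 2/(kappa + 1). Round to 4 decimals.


Step 1: Compute the condition number.
kappa = L/mu = 61/57 = 1.0702
Step 2: Compute the convergence rate.
r = 1 - 2/(kappa + 1) = 1 - 2*mu/(L + mu) = (L - mu)/(L + mu) = 4/118 = 0.0339


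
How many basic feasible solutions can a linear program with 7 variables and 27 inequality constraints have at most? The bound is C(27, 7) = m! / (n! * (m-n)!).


Each vertex corresponds to some choice of n active constraints out of m, so the number of vertices is at most C(m, n) = m! / (n!(m-n)!).
m = 27, n = 7
Numerator: 27 * 26 * 25 * 24 * 23 * 22 * 21
Denominator: 7! = 5040
C(27, 7) = 888030


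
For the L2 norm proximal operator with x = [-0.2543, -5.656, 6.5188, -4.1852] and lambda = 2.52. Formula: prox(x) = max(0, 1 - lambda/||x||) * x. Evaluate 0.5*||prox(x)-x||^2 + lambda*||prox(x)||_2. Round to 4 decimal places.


Step 1: Compute ||x||.
||x|| = 9.5951
Step 2: Compute scaling factor.
scale = max(0, 1 - 2.52/9.5951) = 0.7374
Step 3: prox(x) = [-0.1875, -4.1705, 4.8067, -3.086]
||prox(x)|| = 7.0751
Step 4: Proximal objective.
0.5*||prox-x||^2 = 3.1752
lambda*||prox|| = 17.8293
Total = 21.0044


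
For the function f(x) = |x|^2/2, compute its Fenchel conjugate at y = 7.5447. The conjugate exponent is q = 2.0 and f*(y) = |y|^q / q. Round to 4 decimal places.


The conjugate exponent q satisfies 1/p + 1/q = 1.
p = 2, so q = 2/(2 - 1) = 2.0
|y|^q = 7.5447^2.0 = 56.9225
f*(7.5447) = 56.9225 / 2.0 = 28.4612


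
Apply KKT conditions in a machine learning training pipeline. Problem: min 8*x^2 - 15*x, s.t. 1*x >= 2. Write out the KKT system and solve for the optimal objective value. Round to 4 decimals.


Step 1: Try lambda = 0 (constraint inactive).
x_unc = 15/(2*8) = 0.9375
Check: 1*0.9375 = 0.9375 < 2 -- violated!
Step 2: Constraint must be active: 1*x = 2
x* = 2/1 = 2.0
lambda = (2*8*2.0 - 15)/1 = 17.0
Step 3: Compute optimal value.
f(x*) = 8*2.0^2 - 15*2.0 = 2.0


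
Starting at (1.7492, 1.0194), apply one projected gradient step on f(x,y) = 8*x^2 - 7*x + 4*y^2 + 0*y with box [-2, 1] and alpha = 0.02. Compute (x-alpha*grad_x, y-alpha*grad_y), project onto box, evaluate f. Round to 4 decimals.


Step 1: Compute gradient at (1.7492, 1.0194).
grad_x = 2*8*1.7492 - 7 = 20.9872
grad_y = 2*4*1.0194 + 0 = 8.1552
Step 2: Gradient step.
x_raw = 1.7492 - 0.02*20.9872 = 1.3295
y_raw = 1.0194 - 0.02*8.1552 = 0.8563
Step 3: Project onto [-2, 1].
x_proj = clip(1.3295) = 1.0
y_proj = clip(0.8563) = 0.8563
Step 4: Evaluate f.
f(1.0, 0.8563) = 3.933


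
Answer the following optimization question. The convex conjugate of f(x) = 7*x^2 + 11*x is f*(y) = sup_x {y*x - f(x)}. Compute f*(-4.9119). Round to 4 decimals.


f*(y) = sup_x {y*x - a*x^2 - b*x} = sup_x {(y-b)*x - a*x^2}
FOC: (y - b) - 2a*x = 0 => x* = (y - b)/(2a)
x* = (-4.9119 - 11)/(2*7) = -1.1366
f*(-4.9119) = (y-b)^2/(4a) = (-4.9119 - 11)^2/(4*7)
= 253.1886/28 = 9.0424


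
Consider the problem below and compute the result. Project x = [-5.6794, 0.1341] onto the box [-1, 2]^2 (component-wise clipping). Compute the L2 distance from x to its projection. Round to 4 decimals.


Project each component onto [-1, 2].
clip(-5.6794) = -1.0, clip(0.1341) = 0.1341
Projection = [-1.0, 0.1341]
Squared diffs: [21.8968, 0.0]
Distance = sqrt(21.8968) = 4.6794


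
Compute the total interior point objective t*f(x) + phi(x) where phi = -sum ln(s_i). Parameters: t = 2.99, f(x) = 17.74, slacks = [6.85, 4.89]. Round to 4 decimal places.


Step 1: Compute log-barrier.
ln values: [1.9242, 1.5872]
phi = -(1.9242 + 1.5872) = -3.5114
Step 2: Compute augmented objective.
t*f(x) = 2.99*17.74 = 53.0426
Total = 53.0426 - 3.5114 = 49.5312


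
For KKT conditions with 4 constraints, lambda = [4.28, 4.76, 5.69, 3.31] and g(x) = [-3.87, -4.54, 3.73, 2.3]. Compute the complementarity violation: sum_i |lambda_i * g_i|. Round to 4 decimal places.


KKT complementary slackness check:
lambda_1 * g_1 = 4.28 * -3.87 = -16.5636
lambda_2 * g_2 = 4.76 * -4.54 = -21.6104
lambda_3 * g_3 = 5.69 * 3.73 = 21.2237
lambda_4 * g_4 = 3.31 * 2.3 = 7.613
Total violation = 16.5636 + 21.6104 + 21.2237 + 7.613 = 67.0107


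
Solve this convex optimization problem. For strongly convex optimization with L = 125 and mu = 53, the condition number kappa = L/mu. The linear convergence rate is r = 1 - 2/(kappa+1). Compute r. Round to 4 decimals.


Step 1: Compute the condition number.
kappa = L/mu = 125/53 = 2.3585
Step 2: Compute the convergence rate.
r = 1 - 2/(kappa + 1) = 1 - 2*mu/(L + mu) = (L - mu)/(L + mu) = 72/178 = 0.4045


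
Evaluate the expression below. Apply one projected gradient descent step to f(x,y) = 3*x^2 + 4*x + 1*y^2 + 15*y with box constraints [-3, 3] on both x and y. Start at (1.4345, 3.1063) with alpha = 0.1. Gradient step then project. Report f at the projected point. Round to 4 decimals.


Step 1: Compute gradient at (1.4345, 3.1063).
grad_x = 2*3*1.4345 + 4 = 12.607
grad_y = 2*1*3.1063 + 15 = 21.2126
Step 2: Gradient step.
x_raw = 1.4345 - 0.1*12.607 = 0.1738
y_raw = 3.1063 - 0.1*21.2126 = 0.985
Step 3: Project onto [-3, 3].
x_proj = clip(0.1738) = 0.1738
y_proj = clip(0.985) = 0.985
Step 4: Evaluate f.
f(0.1738, 0.985) = 16.5317


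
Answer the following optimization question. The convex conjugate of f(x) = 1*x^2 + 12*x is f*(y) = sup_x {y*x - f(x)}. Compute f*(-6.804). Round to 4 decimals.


f*(y) = sup_x {y*x - a*x^2 - b*x} = sup_x {(y-b)*x - a*x^2}
FOC: (y - b) - 2a*x = 0 => x* = (y - b)/(2a)
x* = (-6.804 - 12)/(2*1) = -9.402
f*(-6.804) = (y-b)^2/(4a) = (-6.804 - 12)^2/(4*1)
= 353.5904/4 = 88.3976


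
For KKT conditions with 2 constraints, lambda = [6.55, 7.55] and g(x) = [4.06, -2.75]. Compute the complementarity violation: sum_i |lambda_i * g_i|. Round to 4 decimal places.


KKT complementary slackness check:
lambda_1 * g_1 = 6.55 * 4.06 = 26.593
lambda_2 * g_2 = 7.55 * -2.75 = -20.7625
Total violation = 26.593 + 20.7625 = 47.3555


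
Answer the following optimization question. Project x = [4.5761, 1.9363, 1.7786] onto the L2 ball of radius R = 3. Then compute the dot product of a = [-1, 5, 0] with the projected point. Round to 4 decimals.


Step 1: Compute ||x|| (intermediates to 6 decimals).
||x|| = sqrt(4.5761^2 + 1.9363^2 + 1.7786^2) = 5.277629
Step 2: Project.
Since ||x|| > R, scale = R/||x|| = 3/5.277629 = 0.568437, proj(x) = scale * x
proj(x) = [2.601225, 1.100665, 1.011022]
Step 3: Dot product.
a^T * proj(x) = -1*2.601225 + 5*1.100665 + 0*1.011022 = 2.9021


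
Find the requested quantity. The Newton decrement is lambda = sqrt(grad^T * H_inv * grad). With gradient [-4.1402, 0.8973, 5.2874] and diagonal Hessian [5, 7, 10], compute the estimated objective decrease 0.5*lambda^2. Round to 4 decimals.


Step 1: H is diagonal, so H^(-1) * g = [-0.828, 0.1282, 0.5287].
Step 2: g^T H^(-1) g = sum_i g_i^2 / H_ii
  = (-4.1402)^2/5 + (0.8973)^2/7 + (5.2874)^2/10
  = 3.4283 + 0.115 + 2.7957 = 6.3389
Step 3: Objective decrease = 0.5 * g^T H^(-1) g = 3.1695


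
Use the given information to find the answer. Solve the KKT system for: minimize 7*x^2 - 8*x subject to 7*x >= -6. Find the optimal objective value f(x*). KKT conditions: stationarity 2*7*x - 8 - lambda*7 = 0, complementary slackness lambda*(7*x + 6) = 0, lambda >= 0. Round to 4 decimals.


Step 1: Try lambda = 0 (constraint inactive).
Stationarity: 2*7*x - 8 = 0
x* = 8/(2*7) = 4/7 = 0.5714 (rounded; the exact value 4/7 is used below)
Check constraint: 7*0.5714 = 3.9998 >= -6 -- satisfied.
Step 2: Compute optimal value.
f(x*) = 7*(4/7)^2 - 8*(4/7) = -2.2857


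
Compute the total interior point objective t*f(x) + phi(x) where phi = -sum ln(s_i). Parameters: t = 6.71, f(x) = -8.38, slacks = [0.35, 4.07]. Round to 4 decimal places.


Step 1: Compute log-barrier.
ln values: [-1.0498, 1.4036]
phi = -(-1.0498 + 1.4036) = -0.3538
Step 2: Compute augmented objective.
t*f(x) = 6.71*-8.38 = -56.2298
Total = -56.2298 - 0.3538 = -56.5836


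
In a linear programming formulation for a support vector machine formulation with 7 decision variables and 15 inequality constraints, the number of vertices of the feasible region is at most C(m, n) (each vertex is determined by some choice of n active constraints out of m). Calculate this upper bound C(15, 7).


Each vertex corresponds to some choice of n active constraints out of m, so the number of vertices is at most C(m, n) = m! / (n!(m-n)!).
m = 15, n = 7
Numerator: 15 * 14 * 13 * 12 * 11 * 10 * 9
Denominator: 7! = 5040
C(15, 7) = 6435


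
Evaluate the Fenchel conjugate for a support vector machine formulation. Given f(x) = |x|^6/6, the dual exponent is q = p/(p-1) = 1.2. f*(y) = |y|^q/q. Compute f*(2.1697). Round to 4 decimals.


The conjugate exponent q satisfies 1/p + 1/q = 1.
p = 6, so q = 6/(6 - 1) = 1.2
|y|^q = 2.1697^1.2 = 2.5333
f*(2.1697) = 2.5333 / 1.2 = 2.111


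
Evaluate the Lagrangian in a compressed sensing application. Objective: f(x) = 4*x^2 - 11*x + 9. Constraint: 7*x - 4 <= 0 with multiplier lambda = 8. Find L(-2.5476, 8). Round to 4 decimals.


Step 1: Evaluate f(x).
f(-2.5476) = 4*(-2.5476)^2 - 11*(-2.5476) + 9 = 62.9847
Step 2: Evaluate g(x).
g(-2.5476) = 7*-2.5476 - 4 = -21.8332
Step 3: Compute Lagrangian.
L = 62.9847 + 8*-21.8332 = -111.6809


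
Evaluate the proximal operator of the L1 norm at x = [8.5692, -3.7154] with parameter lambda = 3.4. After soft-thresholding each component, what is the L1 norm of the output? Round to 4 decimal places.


Soft-thresholding with lambda = 3.4:
prox(8.5692) = sign(8.5692)*max(|8.5692| - 3.4, 0) = 5.1692
prox(-3.7154) = sign(-3.7154)*max(|-3.7154| - 3.4, 0) = -0.3154
prox(x) = [5.1692, -0.3154]
||prox(x)||_1 = 5.1692 + 0.3154 = 5.4846


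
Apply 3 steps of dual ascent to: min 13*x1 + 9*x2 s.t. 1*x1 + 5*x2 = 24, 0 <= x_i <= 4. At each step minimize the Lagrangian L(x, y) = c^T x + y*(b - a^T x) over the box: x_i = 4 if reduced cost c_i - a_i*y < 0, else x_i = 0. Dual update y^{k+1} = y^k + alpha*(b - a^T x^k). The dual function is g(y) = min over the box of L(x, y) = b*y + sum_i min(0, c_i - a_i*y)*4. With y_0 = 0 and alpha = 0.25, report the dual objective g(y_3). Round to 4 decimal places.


Dual ascent for LP: min 13*x1 + 9*x2, 1*x1 + 5*x2 = 24, 0 <= x_i <= 4
Step 1: y^k = 0.0, reduced costs: (13.0, 9.0)
  x^k = (0.0, 0.0), subgradient = b - a^T x = 24.0
  y^{k+1} = 0.0 + 0.25*24.0 = 6.0
Step 2: y^k = 6.0, reduced costs: (7.0, -21.0)
  x^k = (0.0, 4.0), subgradient = b - a^T x = 4.0
  y^{k+1} = 6.0 + 0.25*4.0 = 7.0
Step 3: y^k = 7.0, reduced costs: (6.0, -26.0)
  x^k = (0.0, 4.0), subgradient = b - a^T x = 4.0
  y^{k+1} = 7.0 + 0.25*4.0 = 8.0
Dual objective at y_3 = 8.0: reduced costs (5.0, -31.0), box minimizer x = (0.0, 4.0)
g(y_3) = b*y + (c1 - a1*y)*x1 + (c2 - a2*y)*x2 = 24*8.0 + 5.0*0.0 + (-31.0)*4.0 = 192.0 + 0.0 - 124.0 = 68.0


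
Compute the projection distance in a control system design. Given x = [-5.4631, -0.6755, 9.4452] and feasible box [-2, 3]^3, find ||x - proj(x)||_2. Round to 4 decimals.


Project each component onto [-2, 3].
clip(-5.4631) = -2.0, clip(-0.6755) = -0.6755, clip(9.4452) = 3.0
Projection = [-2.0, -0.6755, 3.0]
Squared diffs: [11.9931, 0.0, 41.5406]
Distance = sqrt(53.5337) = 7.3167


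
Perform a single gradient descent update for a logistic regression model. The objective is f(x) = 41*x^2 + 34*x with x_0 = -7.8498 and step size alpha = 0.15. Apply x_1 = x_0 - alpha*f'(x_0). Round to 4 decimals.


We compute the gradient at x_0 and apply the update.
f'(x) = 82*x + 34
f'(-7.8498) = 82*-7.8498 + 34 = -609.6836
x_1 = -7.8498 - 0.15*-609.6836 = 83.6027


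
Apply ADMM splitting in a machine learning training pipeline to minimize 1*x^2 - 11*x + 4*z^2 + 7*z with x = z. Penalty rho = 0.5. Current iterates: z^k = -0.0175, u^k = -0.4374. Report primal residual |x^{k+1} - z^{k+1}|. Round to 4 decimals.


ADMM iteration with rho = 0.5, z^k = -0.0175, u^k = -0.4374
Step 1: x-update.
Minimize 1*x^2 - 11*x + (0.5/2)*(x + 0.0175 - 0.4374)^2
FOC: (2*1 + 0.5)*x = 11 + 0.5*(-0.0175 + 0.4374)
x^{k+1} = 4.484
Step 2: z-update.
Minimize 4*z^2 + 7*z + (0.5/2)*(4.484 - z - 0.4374)^2
FOC: (2*4 + 0.5)*z = -7 + 0.5*(4.484 - 0.4374)
z^{k+1} = -0.5855
Step 3: u-update.
u^{k+1} = -0.4374 + 4.484 + 0.5855 = 4.6321
Step 4: Primal residual = |4.484 + 0.5855| = 5.0695


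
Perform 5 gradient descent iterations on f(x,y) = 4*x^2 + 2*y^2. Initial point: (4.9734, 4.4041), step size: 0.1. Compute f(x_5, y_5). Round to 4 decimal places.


Gradient descent on f(x,y) = 4*x^2 + 2*y^2.
Starting point: (4.9734, 4.4041), alpha = 0.1
Step 1: grad_x = 2*4*4.9734 = 39.7872, grad_y = 2*2*4.4041 = 17.6164
  x_1 = 4.9734 - 0.1*39.7872 = 0.9947
  y_1 = 4.4041 - 0.1*17.6164 = 2.6425
Step 2: grad_x = 2*4*0.9947 = 7.9574, grad_y = 2*2*2.6425 = 10.5698
  x_2 = 0.9947 - 0.1*7.9574 = 0.1989
  y_2 = 2.6425 - 0.1*10.5698 = 1.5855
Step 3: grad_x = 2*4*0.1989 = 1.5915, grad_y = 2*2*1.5855 = 6.3419
  x_3 = 0.1989 - 0.1*1.5915 = 0.0398
  y_3 = 1.5855 - 0.1*6.3419 = 0.9513
Step 4: grad_x = 2*4*0.0398 = 0.3183, grad_y = 2*2*0.9513 = 3.8051
  x_4 = 0.0398 - 0.1*0.3183 = 0.008
  y_4 = 0.9513 - 0.1*3.8051 = 0.5708
Step 5: grad_x = 2*4*0.008 = 0.0637, grad_y = 2*2*0.5708 = 2.2831
  x_5 = 0.008 - 0.1*0.0637 = 0.0016
  y_5 = 0.5708 - 0.1*2.2831 = 0.3425
f(0.0016, 0.3425) = 4*0.0016^2 + 2*0.3425^2 = 0.2346


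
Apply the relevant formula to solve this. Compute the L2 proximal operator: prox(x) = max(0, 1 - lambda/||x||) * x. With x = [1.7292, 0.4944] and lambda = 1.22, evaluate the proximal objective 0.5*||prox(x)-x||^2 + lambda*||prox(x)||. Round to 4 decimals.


Step 1: Compute ||x||.
||x|| = 1.7985
Step 2: Compute scaling factor.
scale = max(0, 1 - 1.22/1.7985) = 0.3217
Step 3: prox(x) = [0.5562, 0.159]
||prox(x)|| = 0.5785
Step 4: Proximal objective.
0.5*||prox-x||^2 = 0.7442
lambda*||prox|| = 0.7058
Total = 1.45


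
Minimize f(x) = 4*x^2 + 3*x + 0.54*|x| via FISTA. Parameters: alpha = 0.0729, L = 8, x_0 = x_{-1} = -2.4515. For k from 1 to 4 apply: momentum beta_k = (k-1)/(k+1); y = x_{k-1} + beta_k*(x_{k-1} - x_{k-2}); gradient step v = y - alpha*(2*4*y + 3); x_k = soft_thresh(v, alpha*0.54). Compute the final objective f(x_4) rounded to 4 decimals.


FISTA on f(x) = 4*x^2 + 3*x + 0.54*|x|
L = 8, alpha = 0.0729
Iteration 1: beta = 0.0, y = -2.4515 + 0.0*(-2.4515 + 2.4515) = -2.4515
  grad(y) = -16.612, v = y - alpha*grad = -1.2405
  prox(v) = soft_thresh(-1.2405, 0.0394) = -1.2011
Iteration 2: beta = 0.3333, y = -1.2011 + 0.3333*(-1.2011 + 2.4515) = -0.7843
  grad(y) = -3.2746, v = y - alpha*grad = -0.5456
  prox(v) = soft_thresh(-0.5456, 0.0394) = -0.5062
Iteration 3: beta = 0.5, y = -0.5062 + 0.5*(-0.5062 + 1.2011) = -0.1588
  grad(y) = 1.7296, v = y - alpha*grad = -0.2849
  prox(v) = soft_thresh(-0.2849, 0.0394) = -0.2455
Iteration 4: beta = 0.6, y = -0.2455 + 0.6*(-0.2455 + 0.5062) = -0.0891
  grad(y) = 2.2873, v = y - alpha*grad = -0.2558
  prox(v) = soft_thresh(-0.2558, 0.0394) = -0.2165
f(x_4) = 4*(-0.2165)^2 + 3*(-0.2165) + 0.54*|-0.2165| = -0.3451


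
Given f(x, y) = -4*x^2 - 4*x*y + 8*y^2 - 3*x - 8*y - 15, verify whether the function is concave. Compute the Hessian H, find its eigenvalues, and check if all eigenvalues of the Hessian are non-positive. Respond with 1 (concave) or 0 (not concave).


The Hessian of f(x,y) = -4*x^2 - 4*x*y + 8*y^2 - 3*x - 8*y - 15 is:
H = [[-8, -4], [-4, 16]]
Trace = -8 + 16 = 8
Determinant = -8*16 - (-4)^2 = -144
Discriminant = (8)^2 - 4*-144 = 640.0
Eigenvalues: lambda_1 = -8.6491, lambda_2 = 16.6491
The function is not concave.

0
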